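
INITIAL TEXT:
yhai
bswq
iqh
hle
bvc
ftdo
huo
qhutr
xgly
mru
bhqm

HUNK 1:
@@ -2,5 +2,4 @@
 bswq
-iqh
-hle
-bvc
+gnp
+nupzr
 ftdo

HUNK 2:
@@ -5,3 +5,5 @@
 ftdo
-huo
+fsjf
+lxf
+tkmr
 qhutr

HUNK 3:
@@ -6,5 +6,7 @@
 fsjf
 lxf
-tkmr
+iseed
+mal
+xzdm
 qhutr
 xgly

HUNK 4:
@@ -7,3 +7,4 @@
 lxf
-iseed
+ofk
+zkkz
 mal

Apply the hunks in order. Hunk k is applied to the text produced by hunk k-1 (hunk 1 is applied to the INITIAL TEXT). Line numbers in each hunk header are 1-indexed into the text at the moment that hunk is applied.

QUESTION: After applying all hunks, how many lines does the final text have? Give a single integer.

Answer: 15

Derivation:
Hunk 1: at line 2 remove [iqh,hle,bvc] add [gnp,nupzr] -> 10 lines: yhai bswq gnp nupzr ftdo huo qhutr xgly mru bhqm
Hunk 2: at line 5 remove [huo] add [fsjf,lxf,tkmr] -> 12 lines: yhai bswq gnp nupzr ftdo fsjf lxf tkmr qhutr xgly mru bhqm
Hunk 3: at line 6 remove [tkmr] add [iseed,mal,xzdm] -> 14 lines: yhai bswq gnp nupzr ftdo fsjf lxf iseed mal xzdm qhutr xgly mru bhqm
Hunk 4: at line 7 remove [iseed] add [ofk,zkkz] -> 15 lines: yhai bswq gnp nupzr ftdo fsjf lxf ofk zkkz mal xzdm qhutr xgly mru bhqm
Final line count: 15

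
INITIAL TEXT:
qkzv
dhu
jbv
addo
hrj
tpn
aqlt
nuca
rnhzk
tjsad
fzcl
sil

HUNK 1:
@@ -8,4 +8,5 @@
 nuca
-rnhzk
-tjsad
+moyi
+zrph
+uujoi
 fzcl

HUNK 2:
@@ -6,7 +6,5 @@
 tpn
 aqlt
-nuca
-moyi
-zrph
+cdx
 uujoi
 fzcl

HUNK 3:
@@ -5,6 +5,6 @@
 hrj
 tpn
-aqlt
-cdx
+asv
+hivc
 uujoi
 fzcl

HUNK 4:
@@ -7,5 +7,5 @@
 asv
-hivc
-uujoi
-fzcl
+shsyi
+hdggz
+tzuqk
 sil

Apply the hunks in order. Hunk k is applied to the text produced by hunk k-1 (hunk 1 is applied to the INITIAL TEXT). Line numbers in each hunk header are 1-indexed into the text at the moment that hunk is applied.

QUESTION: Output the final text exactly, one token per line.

Hunk 1: at line 8 remove [rnhzk,tjsad] add [moyi,zrph,uujoi] -> 13 lines: qkzv dhu jbv addo hrj tpn aqlt nuca moyi zrph uujoi fzcl sil
Hunk 2: at line 6 remove [nuca,moyi,zrph] add [cdx] -> 11 lines: qkzv dhu jbv addo hrj tpn aqlt cdx uujoi fzcl sil
Hunk 3: at line 5 remove [aqlt,cdx] add [asv,hivc] -> 11 lines: qkzv dhu jbv addo hrj tpn asv hivc uujoi fzcl sil
Hunk 4: at line 7 remove [hivc,uujoi,fzcl] add [shsyi,hdggz,tzuqk] -> 11 lines: qkzv dhu jbv addo hrj tpn asv shsyi hdggz tzuqk sil

Answer: qkzv
dhu
jbv
addo
hrj
tpn
asv
shsyi
hdggz
tzuqk
sil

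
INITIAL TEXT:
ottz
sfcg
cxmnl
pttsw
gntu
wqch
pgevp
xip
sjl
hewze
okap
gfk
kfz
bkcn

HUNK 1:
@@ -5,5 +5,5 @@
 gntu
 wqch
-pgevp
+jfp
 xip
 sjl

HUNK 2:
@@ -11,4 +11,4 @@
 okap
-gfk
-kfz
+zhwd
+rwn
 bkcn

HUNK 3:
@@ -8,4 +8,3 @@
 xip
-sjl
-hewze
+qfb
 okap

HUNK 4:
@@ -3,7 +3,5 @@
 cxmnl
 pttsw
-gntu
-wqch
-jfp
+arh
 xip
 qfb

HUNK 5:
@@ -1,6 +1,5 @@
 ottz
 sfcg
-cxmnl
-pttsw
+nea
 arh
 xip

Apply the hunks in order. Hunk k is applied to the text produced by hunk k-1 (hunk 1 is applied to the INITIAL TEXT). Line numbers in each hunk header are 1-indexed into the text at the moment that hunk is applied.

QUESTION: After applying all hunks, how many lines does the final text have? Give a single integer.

Answer: 10

Derivation:
Hunk 1: at line 5 remove [pgevp] add [jfp] -> 14 lines: ottz sfcg cxmnl pttsw gntu wqch jfp xip sjl hewze okap gfk kfz bkcn
Hunk 2: at line 11 remove [gfk,kfz] add [zhwd,rwn] -> 14 lines: ottz sfcg cxmnl pttsw gntu wqch jfp xip sjl hewze okap zhwd rwn bkcn
Hunk 3: at line 8 remove [sjl,hewze] add [qfb] -> 13 lines: ottz sfcg cxmnl pttsw gntu wqch jfp xip qfb okap zhwd rwn bkcn
Hunk 4: at line 3 remove [gntu,wqch,jfp] add [arh] -> 11 lines: ottz sfcg cxmnl pttsw arh xip qfb okap zhwd rwn bkcn
Hunk 5: at line 1 remove [cxmnl,pttsw] add [nea] -> 10 lines: ottz sfcg nea arh xip qfb okap zhwd rwn bkcn
Final line count: 10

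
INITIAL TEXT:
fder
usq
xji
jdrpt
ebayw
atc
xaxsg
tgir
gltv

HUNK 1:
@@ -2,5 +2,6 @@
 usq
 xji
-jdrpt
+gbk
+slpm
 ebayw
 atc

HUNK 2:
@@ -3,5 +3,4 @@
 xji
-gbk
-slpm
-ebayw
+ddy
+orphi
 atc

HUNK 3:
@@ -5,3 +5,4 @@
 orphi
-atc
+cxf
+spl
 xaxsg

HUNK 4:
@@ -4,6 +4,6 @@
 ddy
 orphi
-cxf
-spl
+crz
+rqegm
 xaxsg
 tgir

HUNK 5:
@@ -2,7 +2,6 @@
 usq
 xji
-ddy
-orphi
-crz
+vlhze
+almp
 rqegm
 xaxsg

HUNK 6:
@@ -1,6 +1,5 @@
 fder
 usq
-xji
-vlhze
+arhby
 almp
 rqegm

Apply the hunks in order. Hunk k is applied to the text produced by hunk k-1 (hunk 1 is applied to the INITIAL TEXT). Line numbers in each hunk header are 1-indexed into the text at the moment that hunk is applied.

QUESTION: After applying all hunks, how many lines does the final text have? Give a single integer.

Answer: 8

Derivation:
Hunk 1: at line 2 remove [jdrpt] add [gbk,slpm] -> 10 lines: fder usq xji gbk slpm ebayw atc xaxsg tgir gltv
Hunk 2: at line 3 remove [gbk,slpm,ebayw] add [ddy,orphi] -> 9 lines: fder usq xji ddy orphi atc xaxsg tgir gltv
Hunk 3: at line 5 remove [atc] add [cxf,spl] -> 10 lines: fder usq xji ddy orphi cxf spl xaxsg tgir gltv
Hunk 4: at line 4 remove [cxf,spl] add [crz,rqegm] -> 10 lines: fder usq xji ddy orphi crz rqegm xaxsg tgir gltv
Hunk 5: at line 2 remove [ddy,orphi,crz] add [vlhze,almp] -> 9 lines: fder usq xji vlhze almp rqegm xaxsg tgir gltv
Hunk 6: at line 1 remove [xji,vlhze] add [arhby] -> 8 lines: fder usq arhby almp rqegm xaxsg tgir gltv
Final line count: 8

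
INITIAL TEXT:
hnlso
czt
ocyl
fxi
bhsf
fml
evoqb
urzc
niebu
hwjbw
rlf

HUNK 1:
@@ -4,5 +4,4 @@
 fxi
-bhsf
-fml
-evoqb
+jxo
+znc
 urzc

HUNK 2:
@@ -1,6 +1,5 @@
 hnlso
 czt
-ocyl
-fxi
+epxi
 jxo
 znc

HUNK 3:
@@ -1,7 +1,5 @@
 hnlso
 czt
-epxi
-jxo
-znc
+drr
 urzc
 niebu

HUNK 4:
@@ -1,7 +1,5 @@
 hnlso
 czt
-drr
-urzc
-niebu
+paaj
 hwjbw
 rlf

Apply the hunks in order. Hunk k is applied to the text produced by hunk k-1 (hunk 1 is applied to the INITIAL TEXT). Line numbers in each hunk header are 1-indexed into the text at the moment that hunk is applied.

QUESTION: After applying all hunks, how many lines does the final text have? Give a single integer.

Answer: 5

Derivation:
Hunk 1: at line 4 remove [bhsf,fml,evoqb] add [jxo,znc] -> 10 lines: hnlso czt ocyl fxi jxo znc urzc niebu hwjbw rlf
Hunk 2: at line 1 remove [ocyl,fxi] add [epxi] -> 9 lines: hnlso czt epxi jxo znc urzc niebu hwjbw rlf
Hunk 3: at line 1 remove [epxi,jxo,znc] add [drr] -> 7 lines: hnlso czt drr urzc niebu hwjbw rlf
Hunk 4: at line 1 remove [drr,urzc,niebu] add [paaj] -> 5 lines: hnlso czt paaj hwjbw rlf
Final line count: 5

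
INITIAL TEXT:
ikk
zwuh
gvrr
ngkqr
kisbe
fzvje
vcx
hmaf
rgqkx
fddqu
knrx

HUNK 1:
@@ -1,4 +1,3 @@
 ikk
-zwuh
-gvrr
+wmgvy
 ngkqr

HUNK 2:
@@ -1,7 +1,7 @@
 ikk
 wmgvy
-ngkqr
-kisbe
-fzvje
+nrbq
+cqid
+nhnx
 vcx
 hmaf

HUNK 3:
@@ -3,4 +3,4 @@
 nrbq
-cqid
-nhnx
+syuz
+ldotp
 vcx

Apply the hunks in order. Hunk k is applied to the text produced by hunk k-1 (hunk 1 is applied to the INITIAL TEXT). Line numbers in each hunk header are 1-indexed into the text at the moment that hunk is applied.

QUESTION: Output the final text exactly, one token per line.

Answer: ikk
wmgvy
nrbq
syuz
ldotp
vcx
hmaf
rgqkx
fddqu
knrx

Derivation:
Hunk 1: at line 1 remove [zwuh,gvrr] add [wmgvy] -> 10 lines: ikk wmgvy ngkqr kisbe fzvje vcx hmaf rgqkx fddqu knrx
Hunk 2: at line 1 remove [ngkqr,kisbe,fzvje] add [nrbq,cqid,nhnx] -> 10 lines: ikk wmgvy nrbq cqid nhnx vcx hmaf rgqkx fddqu knrx
Hunk 3: at line 3 remove [cqid,nhnx] add [syuz,ldotp] -> 10 lines: ikk wmgvy nrbq syuz ldotp vcx hmaf rgqkx fddqu knrx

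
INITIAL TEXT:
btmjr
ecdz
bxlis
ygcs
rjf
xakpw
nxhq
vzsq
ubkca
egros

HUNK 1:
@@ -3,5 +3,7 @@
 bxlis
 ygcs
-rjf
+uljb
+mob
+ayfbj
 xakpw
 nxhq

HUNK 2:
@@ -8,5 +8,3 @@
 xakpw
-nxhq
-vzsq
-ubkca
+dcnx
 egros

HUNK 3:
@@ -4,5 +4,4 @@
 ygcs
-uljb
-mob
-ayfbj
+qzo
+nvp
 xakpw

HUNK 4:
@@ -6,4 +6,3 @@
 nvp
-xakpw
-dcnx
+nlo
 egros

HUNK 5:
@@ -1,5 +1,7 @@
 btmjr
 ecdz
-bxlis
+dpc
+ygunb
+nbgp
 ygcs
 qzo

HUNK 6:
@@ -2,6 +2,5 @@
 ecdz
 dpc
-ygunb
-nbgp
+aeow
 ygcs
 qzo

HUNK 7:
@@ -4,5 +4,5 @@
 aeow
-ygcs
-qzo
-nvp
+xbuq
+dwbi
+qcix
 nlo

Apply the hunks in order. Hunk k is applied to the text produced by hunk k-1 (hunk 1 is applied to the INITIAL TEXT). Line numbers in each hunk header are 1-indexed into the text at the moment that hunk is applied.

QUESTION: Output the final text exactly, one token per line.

Answer: btmjr
ecdz
dpc
aeow
xbuq
dwbi
qcix
nlo
egros

Derivation:
Hunk 1: at line 3 remove [rjf] add [uljb,mob,ayfbj] -> 12 lines: btmjr ecdz bxlis ygcs uljb mob ayfbj xakpw nxhq vzsq ubkca egros
Hunk 2: at line 8 remove [nxhq,vzsq,ubkca] add [dcnx] -> 10 lines: btmjr ecdz bxlis ygcs uljb mob ayfbj xakpw dcnx egros
Hunk 3: at line 4 remove [uljb,mob,ayfbj] add [qzo,nvp] -> 9 lines: btmjr ecdz bxlis ygcs qzo nvp xakpw dcnx egros
Hunk 4: at line 6 remove [xakpw,dcnx] add [nlo] -> 8 lines: btmjr ecdz bxlis ygcs qzo nvp nlo egros
Hunk 5: at line 1 remove [bxlis] add [dpc,ygunb,nbgp] -> 10 lines: btmjr ecdz dpc ygunb nbgp ygcs qzo nvp nlo egros
Hunk 6: at line 2 remove [ygunb,nbgp] add [aeow] -> 9 lines: btmjr ecdz dpc aeow ygcs qzo nvp nlo egros
Hunk 7: at line 4 remove [ygcs,qzo,nvp] add [xbuq,dwbi,qcix] -> 9 lines: btmjr ecdz dpc aeow xbuq dwbi qcix nlo egros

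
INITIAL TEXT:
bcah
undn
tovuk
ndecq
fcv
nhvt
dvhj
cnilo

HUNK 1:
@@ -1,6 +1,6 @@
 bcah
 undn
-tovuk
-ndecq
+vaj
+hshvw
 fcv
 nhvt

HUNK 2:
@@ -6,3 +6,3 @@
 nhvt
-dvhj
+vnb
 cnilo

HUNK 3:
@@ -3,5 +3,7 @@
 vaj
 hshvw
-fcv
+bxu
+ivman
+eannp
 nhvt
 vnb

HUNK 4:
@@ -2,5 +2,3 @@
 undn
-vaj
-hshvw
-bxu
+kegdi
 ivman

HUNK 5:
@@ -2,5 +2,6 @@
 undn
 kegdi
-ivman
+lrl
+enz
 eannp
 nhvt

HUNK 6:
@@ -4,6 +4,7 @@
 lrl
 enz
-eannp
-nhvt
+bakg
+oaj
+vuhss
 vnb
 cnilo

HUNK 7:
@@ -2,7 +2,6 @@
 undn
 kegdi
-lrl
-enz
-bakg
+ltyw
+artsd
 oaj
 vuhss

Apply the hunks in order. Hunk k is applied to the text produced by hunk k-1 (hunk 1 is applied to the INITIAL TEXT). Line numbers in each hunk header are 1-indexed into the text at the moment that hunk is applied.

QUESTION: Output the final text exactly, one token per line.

Hunk 1: at line 1 remove [tovuk,ndecq] add [vaj,hshvw] -> 8 lines: bcah undn vaj hshvw fcv nhvt dvhj cnilo
Hunk 2: at line 6 remove [dvhj] add [vnb] -> 8 lines: bcah undn vaj hshvw fcv nhvt vnb cnilo
Hunk 3: at line 3 remove [fcv] add [bxu,ivman,eannp] -> 10 lines: bcah undn vaj hshvw bxu ivman eannp nhvt vnb cnilo
Hunk 4: at line 2 remove [vaj,hshvw,bxu] add [kegdi] -> 8 lines: bcah undn kegdi ivman eannp nhvt vnb cnilo
Hunk 5: at line 2 remove [ivman] add [lrl,enz] -> 9 lines: bcah undn kegdi lrl enz eannp nhvt vnb cnilo
Hunk 6: at line 4 remove [eannp,nhvt] add [bakg,oaj,vuhss] -> 10 lines: bcah undn kegdi lrl enz bakg oaj vuhss vnb cnilo
Hunk 7: at line 2 remove [lrl,enz,bakg] add [ltyw,artsd] -> 9 lines: bcah undn kegdi ltyw artsd oaj vuhss vnb cnilo

Answer: bcah
undn
kegdi
ltyw
artsd
oaj
vuhss
vnb
cnilo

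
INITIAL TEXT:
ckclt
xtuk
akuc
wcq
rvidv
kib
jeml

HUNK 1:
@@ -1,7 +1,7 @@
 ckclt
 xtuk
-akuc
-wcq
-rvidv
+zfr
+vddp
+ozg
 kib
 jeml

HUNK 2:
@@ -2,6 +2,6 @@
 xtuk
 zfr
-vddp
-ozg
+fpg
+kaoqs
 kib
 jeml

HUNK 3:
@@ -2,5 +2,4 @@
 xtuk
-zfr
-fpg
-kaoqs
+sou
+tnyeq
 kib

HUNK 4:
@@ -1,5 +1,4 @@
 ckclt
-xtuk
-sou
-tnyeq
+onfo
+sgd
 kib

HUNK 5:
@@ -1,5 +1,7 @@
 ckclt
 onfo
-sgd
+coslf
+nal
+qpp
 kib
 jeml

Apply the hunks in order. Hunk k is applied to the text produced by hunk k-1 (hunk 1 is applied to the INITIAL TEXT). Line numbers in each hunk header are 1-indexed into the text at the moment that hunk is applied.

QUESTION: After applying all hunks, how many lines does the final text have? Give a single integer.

Answer: 7

Derivation:
Hunk 1: at line 1 remove [akuc,wcq,rvidv] add [zfr,vddp,ozg] -> 7 lines: ckclt xtuk zfr vddp ozg kib jeml
Hunk 2: at line 2 remove [vddp,ozg] add [fpg,kaoqs] -> 7 lines: ckclt xtuk zfr fpg kaoqs kib jeml
Hunk 3: at line 2 remove [zfr,fpg,kaoqs] add [sou,tnyeq] -> 6 lines: ckclt xtuk sou tnyeq kib jeml
Hunk 4: at line 1 remove [xtuk,sou,tnyeq] add [onfo,sgd] -> 5 lines: ckclt onfo sgd kib jeml
Hunk 5: at line 1 remove [sgd] add [coslf,nal,qpp] -> 7 lines: ckclt onfo coslf nal qpp kib jeml
Final line count: 7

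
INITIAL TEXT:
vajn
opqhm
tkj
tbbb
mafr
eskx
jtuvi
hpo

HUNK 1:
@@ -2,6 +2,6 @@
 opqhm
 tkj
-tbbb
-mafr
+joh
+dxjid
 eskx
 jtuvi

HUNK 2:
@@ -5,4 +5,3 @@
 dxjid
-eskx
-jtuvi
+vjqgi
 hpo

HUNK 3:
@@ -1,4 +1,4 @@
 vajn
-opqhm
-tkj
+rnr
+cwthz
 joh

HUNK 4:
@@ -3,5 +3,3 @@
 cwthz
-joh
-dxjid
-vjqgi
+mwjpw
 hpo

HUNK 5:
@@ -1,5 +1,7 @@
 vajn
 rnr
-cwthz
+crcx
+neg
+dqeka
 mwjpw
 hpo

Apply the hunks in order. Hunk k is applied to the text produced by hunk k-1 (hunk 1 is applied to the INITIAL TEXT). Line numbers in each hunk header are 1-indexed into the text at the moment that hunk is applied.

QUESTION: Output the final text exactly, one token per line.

Hunk 1: at line 2 remove [tbbb,mafr] add [joh,dxjid] -> 8 lines: vajn opqhm tkj joh dxjid eskx jtuvi hpo
Hunk 2: at line 5 remove [eskx,jtuvi] add [vjqgi] -> 7 lines: vajn opqhm tkj joh dxjid vjqgi hpo
Hunk 3: at line 1 remove [opqhm,tkj] add [rnr,cwthz] -> 7 lines: vajn rnr cwthz joh dxjid vjqgi hpo
Hunk 4: at line 3 remove [joh,dxjid,vjqgi] add [mwjpw] -> 5 lines: vajn rnr cwthz mwjpw hpo
Hunk 5: at line 1 remove [cwthz] add [crcx,neg,dqeka] -> 7 lines: vajn rnr crcx neg dqeka mwjpw hpo

Answer: vajn
rnr
crcx
neg
dqeka
mwjpw
hpo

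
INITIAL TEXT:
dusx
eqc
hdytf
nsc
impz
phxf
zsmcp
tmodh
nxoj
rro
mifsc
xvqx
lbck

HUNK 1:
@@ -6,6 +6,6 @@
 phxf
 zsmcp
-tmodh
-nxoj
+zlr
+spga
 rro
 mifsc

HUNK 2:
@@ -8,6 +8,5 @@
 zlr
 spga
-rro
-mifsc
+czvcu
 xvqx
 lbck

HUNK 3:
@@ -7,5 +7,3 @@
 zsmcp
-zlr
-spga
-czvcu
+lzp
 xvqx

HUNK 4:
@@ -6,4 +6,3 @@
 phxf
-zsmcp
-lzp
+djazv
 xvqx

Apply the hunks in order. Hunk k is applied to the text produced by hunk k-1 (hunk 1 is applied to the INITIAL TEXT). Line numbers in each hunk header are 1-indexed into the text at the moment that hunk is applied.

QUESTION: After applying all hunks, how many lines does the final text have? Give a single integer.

Answer: 9

Derivation:
Hunk 1: at line 6 remove [tmodh,nxoj] add [zlr,spga] -> 13 lines: dusx eqc hdytf nsc impz phxf zsmcp zlr spga rro mifsc xvqx lbck
Hunk 2: at line 8 remove [rro,mifsc] add [czvcu] -> 12 lines: dusx eqc hdytf nsc impz phxf zsmcp zlr spga czvcu xvqx lbck
Hunk 3: at line 7 remove [zlr,spga,czvcu] add [lzp] -> 10 lines: dusx eqc hdytf nsc impz phxf zsmcp lzp xvqx lbck
Hunk 4: at line 6 remove [zsmcp,lzp] add [djazv] -> 9 lines: dusx eqc hdytf nsc impz phxf djazv xvqx lbck
Final line count: 9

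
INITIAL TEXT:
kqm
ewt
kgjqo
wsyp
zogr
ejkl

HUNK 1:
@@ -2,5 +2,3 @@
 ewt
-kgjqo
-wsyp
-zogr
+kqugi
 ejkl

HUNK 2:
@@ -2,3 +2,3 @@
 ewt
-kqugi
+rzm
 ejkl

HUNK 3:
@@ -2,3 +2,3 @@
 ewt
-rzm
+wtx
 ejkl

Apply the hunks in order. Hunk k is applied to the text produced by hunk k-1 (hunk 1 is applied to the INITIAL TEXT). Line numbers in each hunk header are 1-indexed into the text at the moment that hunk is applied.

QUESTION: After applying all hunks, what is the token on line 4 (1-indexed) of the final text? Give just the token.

Answer: ejkl

Derivation:
Hunk 1: at line 2 remove [kgjqo,wsyp,zogr] add [kqugi] -> 4 lines: kqm ewt kqugi ejkl
Hunk 2: at line 2 remove [kqugi] add [rzm] -> 4 lines: kqm ewt rzm ejkl
Hunk 3: at line 2 remove [rzm] add [wtx] -> 4 lines: kqm ewt wtx ejkl
Final line 4: ejkl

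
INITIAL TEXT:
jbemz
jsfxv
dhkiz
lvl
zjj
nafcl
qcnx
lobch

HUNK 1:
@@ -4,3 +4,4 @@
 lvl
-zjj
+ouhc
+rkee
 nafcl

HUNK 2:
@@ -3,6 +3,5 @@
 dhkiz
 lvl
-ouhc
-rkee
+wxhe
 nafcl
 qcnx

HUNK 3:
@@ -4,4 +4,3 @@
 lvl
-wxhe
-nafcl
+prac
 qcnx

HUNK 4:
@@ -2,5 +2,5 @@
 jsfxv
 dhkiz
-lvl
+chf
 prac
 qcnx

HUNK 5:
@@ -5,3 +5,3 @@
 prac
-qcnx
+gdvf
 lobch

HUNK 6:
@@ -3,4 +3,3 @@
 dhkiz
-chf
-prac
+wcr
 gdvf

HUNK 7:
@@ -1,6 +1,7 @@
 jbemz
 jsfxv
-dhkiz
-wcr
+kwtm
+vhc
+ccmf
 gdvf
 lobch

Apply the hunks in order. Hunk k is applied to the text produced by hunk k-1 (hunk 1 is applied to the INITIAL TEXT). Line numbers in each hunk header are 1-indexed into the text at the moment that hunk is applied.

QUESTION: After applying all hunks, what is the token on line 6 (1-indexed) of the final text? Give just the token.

Hunk 1: at line 4 remove [zjj] add [ouhc,rkee] -> 9 lines: jbemz jsfxv dhkiz lvl ouhc rkee nafcl qcnx lobch
Hunk 2: at line 3 remove [ouhc,rkee] add [wxhe] -> 8 lines: jbemz jsfxv dhkiz lvl wxhe nafcl qcnx lobch
Hunk 3: at line 4 remove [wxhe,nafcl] add [prac] -> 7 lines: jbemz jsfxv dhkiz lvl prac qcnx lobch
Hunk 4: at line 2 remove [lvl] add [chf] -> 7 lines: jbemz jsfxv dhkiz chf prac qcnx lobch
Hunk 5: at line 5 remove [qcnx] add [gdvf] -> 7 lines: jbemz jsfxv dhkiz chf prac gdvf lobch
Hunk 6: at line 3 remove [chf,prac] add [wcr] -> 6 lines: jbemz jsfxv dhkiz wcr gdvf lobch
Hunk 7: at line 1 remove [dhkiz,wcr] add [kwtm,vhc,ccmf] -> 7 lines: jbemz jsfxv kwtm vhc ccmf gdvf lobch
Final line 6: gdvf

Answer: gdvf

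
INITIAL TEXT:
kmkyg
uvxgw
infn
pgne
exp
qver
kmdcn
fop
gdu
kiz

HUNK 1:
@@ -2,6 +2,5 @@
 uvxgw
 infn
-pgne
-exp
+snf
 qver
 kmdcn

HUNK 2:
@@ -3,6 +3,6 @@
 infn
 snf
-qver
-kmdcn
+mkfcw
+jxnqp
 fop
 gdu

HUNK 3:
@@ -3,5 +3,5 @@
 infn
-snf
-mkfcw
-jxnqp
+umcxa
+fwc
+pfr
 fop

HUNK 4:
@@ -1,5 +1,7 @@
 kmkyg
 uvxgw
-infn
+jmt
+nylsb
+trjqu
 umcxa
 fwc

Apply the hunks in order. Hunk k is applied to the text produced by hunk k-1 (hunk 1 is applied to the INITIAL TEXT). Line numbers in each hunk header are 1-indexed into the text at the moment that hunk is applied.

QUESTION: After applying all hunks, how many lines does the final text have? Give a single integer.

Hunk 1: at line 2 remove [pgne,exp] add [snf] -> 9 lines: kmkyg uvxgw infn snf qver kmdcn fop gdu kiz
Hunk 2: at line 3 remove [qver,kmdcn] add [mkfcw,jxnqp] -> 9 lines: kmkyg uvxgw infn snf mkfcw jxnqp fop gdu kiz
Hunk 3: at line 3 remove [snf,mkfcw,jxnqp] add [umcxa,fwc,pfr] -> 9 lines: kmkyg uvxgw infn umcxa fwc pfr fop gdu kiz
Hunk 4: at line 1 remove [infn] add [jmt,nylsb,trjqu] -> 11 lines: kmkyg uvxgw jmt nylsb trjqu umcxa fwc pfr fop gdu kiz
Final line count: 11

Answer: 11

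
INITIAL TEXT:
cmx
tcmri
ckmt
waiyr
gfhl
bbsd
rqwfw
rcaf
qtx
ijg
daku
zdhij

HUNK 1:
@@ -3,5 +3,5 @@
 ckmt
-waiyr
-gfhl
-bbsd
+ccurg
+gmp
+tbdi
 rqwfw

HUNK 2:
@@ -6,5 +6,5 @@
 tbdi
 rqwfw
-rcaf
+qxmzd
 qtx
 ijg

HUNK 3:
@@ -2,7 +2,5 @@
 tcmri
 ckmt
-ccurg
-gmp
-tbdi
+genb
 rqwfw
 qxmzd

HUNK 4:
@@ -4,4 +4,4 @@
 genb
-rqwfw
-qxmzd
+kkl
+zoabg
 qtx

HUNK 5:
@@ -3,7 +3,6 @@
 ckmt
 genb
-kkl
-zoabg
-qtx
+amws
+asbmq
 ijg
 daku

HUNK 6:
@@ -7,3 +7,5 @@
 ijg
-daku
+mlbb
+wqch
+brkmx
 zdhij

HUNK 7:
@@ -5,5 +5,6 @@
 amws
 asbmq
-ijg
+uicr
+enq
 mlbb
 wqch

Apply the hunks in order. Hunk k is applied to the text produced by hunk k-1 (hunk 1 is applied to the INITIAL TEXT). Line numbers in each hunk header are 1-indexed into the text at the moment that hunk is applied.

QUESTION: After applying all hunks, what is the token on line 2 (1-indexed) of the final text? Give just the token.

Answer: tcmri

Derivation:
Hunk 1: at line 3 remove [waiyr,gfhl,bbsd] add [ccurg,gmp,tbdi] -> 12 lines: cmx tcmri ckmt ccurg gmp tbdi rqwfw rcaf qtx ijg daku zdhij
Hunk 2: at line 6 remove [rcaf] add [qxmzd] -> 12 lines: cmx tcmri ckmt ccurg gmp tbdi rqwfw qxmzd qtx ijg daku zdhij
Hunk 3: at line 2 remove [ccurg,gmp,tbdi] add [genb] -> 10 lines: cmx tcmri ckmt genb rqwfw qxmzd qtx ijg daku zdhij
Hunk 4: at line 4 remove [rqwfw,qxmzd] add [kkl,zoabg] -> 10 lines: cmx tcmri ckmt genb kkl zoabg qtx ijg daku zdhij
Hunk 5: at line 3 remove [kkl,zoabg,qtx] add [amws,asbmq] -> 9 lines: cmx tcmri ckmt genb amws asbmq ijg daku zdhij
Hunk 6: at line 7 remove [daku] add [mlbb,wqch,brkmx] -> 11 lines: cmx tcmri ckmt genb amws asbmq ijg mlbb wqch brkmx zdhij
Hunk 7: at line 5 remove [ijg] add [uicr,enq] -> 12 lines: cmx tcmri ckmt genb amws asbmq uicr enq mlbb wqch brkmx zdhij
Final line 2: tcmri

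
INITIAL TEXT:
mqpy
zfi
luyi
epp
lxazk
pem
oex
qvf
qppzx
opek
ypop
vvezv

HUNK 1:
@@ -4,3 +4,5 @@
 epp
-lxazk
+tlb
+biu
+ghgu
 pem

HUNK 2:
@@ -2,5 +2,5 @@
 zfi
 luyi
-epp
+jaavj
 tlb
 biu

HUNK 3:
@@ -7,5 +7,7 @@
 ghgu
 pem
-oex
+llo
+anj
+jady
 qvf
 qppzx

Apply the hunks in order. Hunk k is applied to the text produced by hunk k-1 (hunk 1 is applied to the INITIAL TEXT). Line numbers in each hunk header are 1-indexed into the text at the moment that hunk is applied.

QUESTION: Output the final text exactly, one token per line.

Answer: mqpy
zfi
luyi
jaavj
tlb
biu
ghgu
pem
llo
anj
jady
qvf
qppzx
opek
ypop
vvezv

Derivation:
Hunk 1: at line 4 remove [lxazk] add [tlb,biu,ghgu] -> 14 lines: mqpy zfi luyi epp tlb biu ghgu pem oex qvf qppzx opek ypop vvezv
Hunk 2: at line 2 remove [epp] add [jaavj] -> 14 lines: mqpy zfi luyi jaavj tlb biu ghgu pem oex qvf qppzx opek ypop vvezv
Hunk 3: at line 7 remove [oex] add [llo,anj,jady] -> 16 lines: mqpy zfi luyi jaavj tlb biu ghgu pem llo anj jady qvf qppzx opek ypop vvezv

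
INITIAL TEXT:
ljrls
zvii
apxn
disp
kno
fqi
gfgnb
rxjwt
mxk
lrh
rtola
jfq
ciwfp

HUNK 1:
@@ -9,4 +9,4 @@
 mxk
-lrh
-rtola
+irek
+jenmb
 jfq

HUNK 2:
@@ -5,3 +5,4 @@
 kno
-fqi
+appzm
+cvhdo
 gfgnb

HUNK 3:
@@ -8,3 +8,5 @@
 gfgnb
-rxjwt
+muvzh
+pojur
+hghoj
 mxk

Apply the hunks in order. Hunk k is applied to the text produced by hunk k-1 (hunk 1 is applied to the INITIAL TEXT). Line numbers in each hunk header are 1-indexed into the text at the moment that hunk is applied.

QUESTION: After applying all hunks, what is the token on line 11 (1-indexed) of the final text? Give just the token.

Answer: hghoj

Derivation:
Hunk 1: at line 9 remove [lrh,rtola] add [irek,jenmb] -> 13 lines: ljrls zvii apxn disp kno fqi gfgnb rxjwt mxk irek jenmb jfq ciwfp
Hunk 2: at line 5 remove [fqi] add [appzm,cvhdo] -> 14 lines: ljrls zvii apxn disp kno appzm cvhdo gfgnb rxjwt mxk irek jenmb jfq ciwfp
Hunk 3: at line 8 remove [rxjwt] add [muvzh,pojur,hghoj] -> 16 lines: ljrls zvii apxn disp kno appzm cvhdo gfgnb muvzh pojur hghoj mxk irek jenmb jfq ciwfp
Final line 11: hghoj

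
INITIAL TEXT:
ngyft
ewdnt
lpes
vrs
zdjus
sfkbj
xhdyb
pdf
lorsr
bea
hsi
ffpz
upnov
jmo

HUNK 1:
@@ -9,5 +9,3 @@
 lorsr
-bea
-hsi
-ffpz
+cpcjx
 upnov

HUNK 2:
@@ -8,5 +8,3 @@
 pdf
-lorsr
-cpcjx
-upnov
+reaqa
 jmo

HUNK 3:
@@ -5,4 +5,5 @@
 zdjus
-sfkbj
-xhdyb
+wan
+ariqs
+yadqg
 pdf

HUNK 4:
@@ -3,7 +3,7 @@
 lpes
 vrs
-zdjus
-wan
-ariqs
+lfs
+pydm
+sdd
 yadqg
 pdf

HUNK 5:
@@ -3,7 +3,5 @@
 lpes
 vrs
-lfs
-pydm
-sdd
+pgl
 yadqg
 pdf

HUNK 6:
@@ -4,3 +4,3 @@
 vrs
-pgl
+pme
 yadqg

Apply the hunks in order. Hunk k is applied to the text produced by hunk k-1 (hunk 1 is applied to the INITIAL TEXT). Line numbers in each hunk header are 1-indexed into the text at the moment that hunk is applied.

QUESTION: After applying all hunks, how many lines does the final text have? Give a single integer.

Hunk 1: at line 9 remove [bea,hsi,ffpz] add [cpcjx] -> 12 lines: ngyft ewdnt lpes vrs zdjus sfkbj xhdyb pdf lorsr cpcjx upnov jmo
Hunk 2: at line 8 remove [lorsr,cpcjx,upnov] add [reaqa] -> 10 lines: ngyft ewdnt lpes vrs zdjus sfkbj xhdyb pdf reaqa jmo
Hunk 3: at line 5 remove [sfkbj,xhdyb] add [wan,ariqs,yadqg] -> 11 lines: ngyft ewdnt lpes vrs zdjus wan ariqs yadqg pdf reaqa jmo
Hunk 4: at line 3 remove [zdjus,wan,ariqs] add [lfs,pydm,sdd] -> 11 lines: ngyft ewdnt lpes vrs lfs pydm sdd yadqg pdf reaqa jmo
Hunk 5: at line 3 remove [lfs,pydm,sdd] add [pgl] -> 9 lines: ngyft ewdnt lpes vrs pgl yadqg pdf reaqa jmo
Hunk 6: at line 4 remove [pgl] add [pme] -> 9 lines: ngyft ewdnt lpes vrs pme yadqg pdf reaqa jmo
Final line count: 9

Answer: 9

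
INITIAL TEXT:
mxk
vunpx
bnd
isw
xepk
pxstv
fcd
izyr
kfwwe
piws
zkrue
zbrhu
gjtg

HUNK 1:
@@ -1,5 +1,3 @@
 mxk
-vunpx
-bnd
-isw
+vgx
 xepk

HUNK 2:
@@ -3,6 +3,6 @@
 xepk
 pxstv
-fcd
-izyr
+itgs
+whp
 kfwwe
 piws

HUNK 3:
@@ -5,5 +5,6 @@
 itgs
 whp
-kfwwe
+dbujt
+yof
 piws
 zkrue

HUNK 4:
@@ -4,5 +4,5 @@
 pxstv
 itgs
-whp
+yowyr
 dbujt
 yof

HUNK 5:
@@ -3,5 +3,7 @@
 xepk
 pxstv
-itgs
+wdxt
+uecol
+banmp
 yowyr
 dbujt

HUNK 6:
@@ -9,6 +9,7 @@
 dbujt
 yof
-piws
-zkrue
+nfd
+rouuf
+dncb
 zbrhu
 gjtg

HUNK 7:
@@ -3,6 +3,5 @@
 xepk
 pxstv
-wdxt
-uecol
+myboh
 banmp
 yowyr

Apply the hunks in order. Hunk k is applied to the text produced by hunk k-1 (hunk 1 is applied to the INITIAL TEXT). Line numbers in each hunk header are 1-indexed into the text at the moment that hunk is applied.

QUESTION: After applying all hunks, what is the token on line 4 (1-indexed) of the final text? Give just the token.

Answer: pxstv

Derivation:
Hunk 1: at line 1 remove [vunpx,bnd,isw] add [vgx] -> 11 lines: mxk vgx xepk pxstv fcd izyr kfwwe piws zkrue zbrhu gjtg
Hunk 2: at line 3 remove [fcd,izyr] add [itgs,whp] -> 11 lines: mxk vgx xepk pxstv itgs whp kfwwe piws zkrue zbrhu gjtg
Hunk 3: at line 5 remove [kfwwe] add [dbujt,yof] -> 12 lines: mxk vgx xepk pxstv itgs whp dbujt yof piws zkrue zbrhu gjtg
Hunk 4: at line 4 remove [whp] add [yowyr] -> 12 lines: mxk vgx xepk pxstv itgs yowyr dbujt yof piws zkrue zbrhu gjtg
Hunk 5: at line 3 remove [itgs] add [wdxt,uecol,banmp] -> 14 lines: mxk vgx xepk pxstv wdxt uecol banmp yowyr dbujt yof piws zkrue zbrhu gjtg
Hunk 6: at line 9 remove [piws,zkrue] add [nfd,rouuf,dncb] -> 15 lines: mxk vgx xepk pxstv wdxt uecol banmp yowyr dbujt yof nfd rouuf dncb zbrhu gjtg
Hunk 7: at line 3 remove [wdxt,uecol] add [myboh] -> 14 lines: mxk vgx xepk pxstv myboh banmp yowyr dbujt yof nfd rouuf dncb zbrhu gjtg
Final line 4: pxstv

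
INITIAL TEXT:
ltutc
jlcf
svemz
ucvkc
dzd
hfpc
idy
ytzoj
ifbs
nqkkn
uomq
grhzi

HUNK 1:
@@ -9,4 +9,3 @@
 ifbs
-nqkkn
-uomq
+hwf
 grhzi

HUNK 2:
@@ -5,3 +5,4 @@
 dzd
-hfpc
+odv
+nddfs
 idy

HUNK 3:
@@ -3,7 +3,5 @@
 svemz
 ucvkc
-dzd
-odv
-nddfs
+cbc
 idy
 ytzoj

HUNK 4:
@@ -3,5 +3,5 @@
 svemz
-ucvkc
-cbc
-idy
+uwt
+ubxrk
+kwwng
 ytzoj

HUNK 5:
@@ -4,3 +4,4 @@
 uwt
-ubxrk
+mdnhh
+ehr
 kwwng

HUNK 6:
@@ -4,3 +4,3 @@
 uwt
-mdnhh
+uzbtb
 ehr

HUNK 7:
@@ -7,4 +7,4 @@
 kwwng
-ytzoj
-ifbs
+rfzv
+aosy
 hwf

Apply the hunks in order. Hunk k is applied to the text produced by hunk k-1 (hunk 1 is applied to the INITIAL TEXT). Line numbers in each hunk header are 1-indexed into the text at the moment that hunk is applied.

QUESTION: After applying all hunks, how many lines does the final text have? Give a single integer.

Hunk 1: at line 9 remove [nqkkn,uomq] add [hwf] -> 11 lines: ltutc jlcf svemz ucvkc dzd hfpc idy ytzoj ifbs hwf grhzi
Hunk 2: at line 5 remove [hfpc] add [odv,nddfs] -> 12 lines: ltutc jlcf svemz ucvkc dzd odv nddfs idy ytzoj ifbs hwf grhzi
Hunk 3: at line 3 remove [dzd,odv,nddfs] add [cbc] -> 10 lines: ltutc jlcf svemz ucvkc cbc idy ytzoj ifbs hwf grhzi
Hunk 4: at line 3 remove [ucvkc,cbc,idy] add [uwt,ubxrk,kwwng] -> 10 lines: ltutc jlcf svemz uwt ubxrk kwwng ytzoj ifbs hwf grhzi
Hunk 5: at line 4 remove [ubxrk] add [mdnhh,ehr] -> 11 lines: ltutc jlcf svemz uwt mdnhh ehr kwwng ytzoj ifbs hwf grhzi
Hunk 6: at line 4 remove [mdnhh] add [uzbtb] -> 11 lines: ltutc jlcf svemz uwt uzbtb ehr kwwng ytzoj ifbs hwf grhzi
Hunk 7: at line 7 remove [ytzoj,ifbs] add [rfzv,aosy] -> 11 lines: ltutc jlcf svemz uwt uzbtb ehr kwwng rfzv aosy hwf grhzi
Final line count: 11

Answer: 11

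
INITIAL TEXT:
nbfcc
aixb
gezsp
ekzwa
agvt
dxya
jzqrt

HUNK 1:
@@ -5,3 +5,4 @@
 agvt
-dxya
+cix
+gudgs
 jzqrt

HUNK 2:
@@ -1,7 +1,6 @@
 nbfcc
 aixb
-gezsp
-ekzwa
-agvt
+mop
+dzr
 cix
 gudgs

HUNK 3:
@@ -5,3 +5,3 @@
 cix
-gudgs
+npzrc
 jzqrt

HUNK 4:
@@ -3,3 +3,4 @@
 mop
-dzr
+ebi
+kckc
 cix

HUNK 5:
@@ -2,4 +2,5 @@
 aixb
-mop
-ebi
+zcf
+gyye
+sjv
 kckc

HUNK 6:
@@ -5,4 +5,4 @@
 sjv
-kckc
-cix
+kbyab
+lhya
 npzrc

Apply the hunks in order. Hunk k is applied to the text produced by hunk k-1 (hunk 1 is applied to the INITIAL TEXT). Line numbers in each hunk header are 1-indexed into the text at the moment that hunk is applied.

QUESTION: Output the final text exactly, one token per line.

Hunk 1: at line 5 remove [dxya] add [cix,gudgs] -> 8 lines: nbfcc aixb gezsp ekzwa agvt cix gudgs jzqrt
Hunk 2: at line 1 remove [gezsp,ekzwa,agvt] add [mop,dzr] -> 7 lines: nbfcc aixb mop dzr cix gudgs jzqrt
Hunk 3: at line 5 remove [gudgs] add [npzrc] -> 7 lines: nbfcc aixb mop dzr cix npzrc jzqrt
Hunk 4: at line 3 remove [dzr] add [ebi,kckc] -> 8 lines: nbfcc aixb mop ebi kckc cix npzrc jzqrt
Hunk 5: at line 2 remove [mop,ebi] add [zcf,gyye,sjv] -> 9 lines: nbfcc aixb zcf gyye sjv kckc cix npzrc jzqrt
Hunk 6: at line 5 remove [kckc,cix] add [kbyab,lhya] -> 9 lines: nbfcc aixb zcf gyye sjv kbyab lhya npzrc jzqrt

Answer: nbfcc
aixb
zcf
gyye
sjv
kbyab
lhya
npzrc
jzqrt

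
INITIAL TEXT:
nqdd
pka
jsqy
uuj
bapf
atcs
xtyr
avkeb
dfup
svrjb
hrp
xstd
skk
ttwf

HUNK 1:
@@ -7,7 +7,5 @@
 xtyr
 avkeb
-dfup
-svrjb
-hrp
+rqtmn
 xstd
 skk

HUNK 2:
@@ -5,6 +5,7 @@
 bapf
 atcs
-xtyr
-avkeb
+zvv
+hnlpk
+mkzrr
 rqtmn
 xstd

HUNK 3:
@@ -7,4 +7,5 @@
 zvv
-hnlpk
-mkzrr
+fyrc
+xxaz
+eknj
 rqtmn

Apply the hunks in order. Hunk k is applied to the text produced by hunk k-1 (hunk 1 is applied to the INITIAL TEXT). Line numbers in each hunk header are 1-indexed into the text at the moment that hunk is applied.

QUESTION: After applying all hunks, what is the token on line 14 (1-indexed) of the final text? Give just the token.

Answer: ttwf

Derivation:
Hunk 1: at line 7 remove [dfup,svrjb,hrp] add [rqtmn] -> 12 lines: nqdd pka jsqy uuj bapf atcs xtyr avkeb rqtmn xstd skk ttwf
Hunk 2: at line 5 remove [xtyr,avkeb] add [zvv,hnlpk,mkzrr] -> 13 lines: nqdd pka jsqy uuj bapf atcs zvv hnlpk mkzrr rqtmn xstd skk ttwf
Hunk 3: at line 7 remove [hnlpk,mkzrr] add [fyrc,xxaz,eknj] -> 14 lines: nqdd pka jsqy uuj bapf atcs zvv fyrc xxaz eknj rqtmn xstd skk ttwf
Final line 14: ttwf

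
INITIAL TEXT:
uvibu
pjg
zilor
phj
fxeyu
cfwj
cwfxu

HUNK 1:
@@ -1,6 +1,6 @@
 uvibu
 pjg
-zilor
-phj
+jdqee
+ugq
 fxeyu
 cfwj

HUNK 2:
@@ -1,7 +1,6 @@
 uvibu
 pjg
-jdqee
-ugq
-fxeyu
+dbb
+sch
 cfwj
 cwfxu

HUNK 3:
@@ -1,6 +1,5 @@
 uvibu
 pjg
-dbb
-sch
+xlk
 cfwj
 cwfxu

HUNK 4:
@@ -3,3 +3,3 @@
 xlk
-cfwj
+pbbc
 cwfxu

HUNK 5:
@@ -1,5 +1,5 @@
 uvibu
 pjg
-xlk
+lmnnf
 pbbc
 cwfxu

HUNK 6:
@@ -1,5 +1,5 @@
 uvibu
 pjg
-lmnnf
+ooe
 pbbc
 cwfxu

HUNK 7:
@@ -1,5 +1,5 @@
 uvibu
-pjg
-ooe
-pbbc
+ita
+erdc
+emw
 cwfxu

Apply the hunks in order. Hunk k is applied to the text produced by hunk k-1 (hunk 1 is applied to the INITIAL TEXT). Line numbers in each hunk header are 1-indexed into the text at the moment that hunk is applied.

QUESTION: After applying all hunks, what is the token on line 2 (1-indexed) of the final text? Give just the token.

Answer: ita

Derivation:
Hunk 1: at line 1 remove [zilor,phj] add [jdqee,ugq] -> 7 lines: uvibu pjg jdqee ugq fxeyu cfwj cwfxu
Hunk 2: at line 1 remove [jdqee,ugq,fxeyu] add [dbb,sch] -> 6 lines: uvibu pjg dbb sch cfwj cwfxu
Hunk 3: at line 1 remove [dbb,sch] add [xlk] -> 5 lines: uvibu pjg xlk cfwj cwfxu
Hunk 4: at line 3 remove [cfwj] add [pbbc] -> 5 lines: uvibu pjg xlk pbbc cwfxu
Hunk 5: at line 1 remove [xlk] add [lmnnf] -> 5 lines: uvibu pjg lmnnf pbbc cwfxu
Hunk 6: at line 1 remove [lmnnf] add [ooe] -> 5 lines: uvibu pjg ooe pbbc cwfxu
Hunk 7: at line 1 remove [pjg,ooe,pbbc] add [ita,erdc,emw] -> 5 lines: uvibu ita erdc emw cwfxu
Final line 2: ita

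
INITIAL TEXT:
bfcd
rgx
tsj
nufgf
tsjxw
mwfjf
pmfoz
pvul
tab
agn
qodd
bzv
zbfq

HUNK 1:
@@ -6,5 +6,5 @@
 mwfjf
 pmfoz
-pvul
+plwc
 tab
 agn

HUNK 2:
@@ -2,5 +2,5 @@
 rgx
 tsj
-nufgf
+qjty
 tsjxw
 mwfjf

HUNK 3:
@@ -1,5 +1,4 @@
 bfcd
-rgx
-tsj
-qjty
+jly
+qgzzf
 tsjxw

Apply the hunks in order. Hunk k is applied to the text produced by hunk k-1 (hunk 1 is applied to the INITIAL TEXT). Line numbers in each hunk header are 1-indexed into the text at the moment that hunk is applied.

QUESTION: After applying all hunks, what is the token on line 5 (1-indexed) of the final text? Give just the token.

Hunk 1: at line 6 remove [pvul] add [plwc] -> 13 lines: bfcd rgx tsj nufgf tsjxw mwfjf pmfoz plwc tab agn qodd bzv zbfq
Hunk 2: at line 2 remove [nufgf] add [qjty] -> 13 lines: bfcd rgx tsj qjty tsjxw mwfjf pmfoz plwc tab agn qodd bzv zbfq
Hunk 3: at line 1 remove [rgx,tsj,qjty] add [jly,qgzzf] -> 12 lines: bfcd jly qgzzf tsjxw mwfjf pmfoz plwc tab agn qodd bzv zbfq
Final line 5: mwfjf

Answer: mwfjf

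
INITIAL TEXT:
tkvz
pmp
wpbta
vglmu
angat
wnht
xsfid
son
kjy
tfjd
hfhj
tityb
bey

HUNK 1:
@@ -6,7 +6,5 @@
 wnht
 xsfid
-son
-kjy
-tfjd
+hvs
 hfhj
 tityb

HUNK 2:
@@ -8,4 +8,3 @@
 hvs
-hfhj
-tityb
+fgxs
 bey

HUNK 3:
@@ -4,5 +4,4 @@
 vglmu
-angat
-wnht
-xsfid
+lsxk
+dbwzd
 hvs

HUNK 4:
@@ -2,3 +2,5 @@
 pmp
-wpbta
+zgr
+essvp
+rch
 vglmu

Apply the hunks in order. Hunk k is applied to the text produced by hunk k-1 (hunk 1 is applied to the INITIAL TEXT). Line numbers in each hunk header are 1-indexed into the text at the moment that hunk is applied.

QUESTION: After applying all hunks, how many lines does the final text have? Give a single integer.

Hunk 1: at line 6 remove [son,kjy,tfjd] add [hvs] -> 11 lines: tkvz pmp wpbta vglmu angat wnht xsfid hvs hfhj tityb bey
Hunk 2: at line 8 remove [hfhj,tityb] add [fgxs] -> 10 lines: tkvz pmp wpbta vglmu angat wnht xsfid hvs fgxs bey
Hunk 3: at line 4 remove [angat,wnht,xsfid] add [lsxk,dbwzd] -> 9 lines: tkvz pmp wpbta vglmu lsxk dbwzd hvs fgxs bey
Hunk 4: at line 2 remove [wpbta] add [zgr,essvp,rch] -> 11 lines: tkvz pmp zgr essvp rch vglmu lsxk dbwzd hvs fgxs bey
Final line count: 11

Answer: 11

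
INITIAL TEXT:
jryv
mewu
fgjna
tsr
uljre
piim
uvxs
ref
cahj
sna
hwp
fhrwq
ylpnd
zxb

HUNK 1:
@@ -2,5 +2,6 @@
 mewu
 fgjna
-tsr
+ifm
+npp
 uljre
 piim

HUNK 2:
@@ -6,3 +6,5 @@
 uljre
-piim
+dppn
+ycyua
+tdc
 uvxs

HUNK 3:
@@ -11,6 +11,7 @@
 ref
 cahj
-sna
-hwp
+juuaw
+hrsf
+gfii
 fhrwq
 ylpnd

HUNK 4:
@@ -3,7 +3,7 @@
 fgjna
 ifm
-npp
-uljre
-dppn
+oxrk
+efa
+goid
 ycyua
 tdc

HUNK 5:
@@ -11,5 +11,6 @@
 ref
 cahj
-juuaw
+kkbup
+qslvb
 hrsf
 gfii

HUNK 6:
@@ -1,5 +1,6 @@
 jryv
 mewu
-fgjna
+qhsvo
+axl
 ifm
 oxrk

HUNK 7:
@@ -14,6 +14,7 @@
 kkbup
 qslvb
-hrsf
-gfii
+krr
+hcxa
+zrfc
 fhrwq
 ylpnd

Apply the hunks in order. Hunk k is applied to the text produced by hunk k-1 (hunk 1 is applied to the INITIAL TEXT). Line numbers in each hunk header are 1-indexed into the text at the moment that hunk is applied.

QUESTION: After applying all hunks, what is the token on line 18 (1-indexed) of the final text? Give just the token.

Hunk 1: at line 2 remove [tsr] add [ifm,npp] -> 15 lines: jryv mewu fgjna ifm npp uljre piim uvxs ref cahj sna hwp fhrwq ylpnd zxb
Hunk 2: at line 6 remove [piim] add [dppn,ycyua,tdc] -> 17 lines: jryv mewu fgjna ifm npp uljre dppn ycyua tdc uvxs ref cahj sna hwp fhrwq ylpnd zxb
Hunk 3: at line 11 remove [sna,hwp] add [juuaw,hrsf,gfii] -> 18 lines: jryv mewu fgjna ifm npp uljre dppn ycyua tdc uvxs ref cahj juuaw hrsf gfii fhrwq ylpnd zxb
Hunk 4: at line 3 remove [npp,uljre,dppn] add [oxrk,efa,goid] -> 18 lines: jryv mewu fgjna ifm oxrk efa goid ycyua tdc uvxs ref cahj juuaw hrsf gfii fhrwq ylpnd zxb
Hunk 5: at line 11 remove [juuaw] add [kkbup,qslvb] -> 19 lines: jryv mewu fgjna ifm oxrk efa goid ycyua tdc uvxs ref cahj kkbup qslvb hrsf gfii fhrwq ylpnd zxb
Hunk 6: at line 1 remove [fgjna] add [qhsvo,axl] -> 20 lines: jryv mewu qhsvo axl ifm oxrk efa goid ycyua tdc uvxs ref cahj kkbup qslvb hrsf gfii fhrwq ylpnd zxb
Hunk 7: at line 14 remove [hrsf,gfii] add [krr,hcxa,zrfc] -> 21 lines: jryv mewu qhsvo axl ifm oxrk efa goid ycyua tdc uvxs ref cahj kkbup qslvb krr hcxa zrfc fhrwq ylpnd zxb
Final line 18: zrfc

Answer: zrfc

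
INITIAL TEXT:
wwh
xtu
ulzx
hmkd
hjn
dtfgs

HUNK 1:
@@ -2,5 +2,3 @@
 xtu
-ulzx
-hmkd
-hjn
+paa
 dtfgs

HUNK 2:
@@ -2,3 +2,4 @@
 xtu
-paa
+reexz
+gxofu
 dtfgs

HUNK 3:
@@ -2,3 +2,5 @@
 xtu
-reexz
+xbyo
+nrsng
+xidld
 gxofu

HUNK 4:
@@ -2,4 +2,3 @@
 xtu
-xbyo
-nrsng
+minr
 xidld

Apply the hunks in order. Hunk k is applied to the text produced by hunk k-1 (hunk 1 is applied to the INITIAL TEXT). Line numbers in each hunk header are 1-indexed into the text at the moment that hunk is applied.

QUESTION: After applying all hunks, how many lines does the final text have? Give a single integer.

Answer: 6

Derivation:
Hunk 1: at line 2 remove [ulzx,hmkd,hjn] add [paa] -> 4 lines: wwh xtu paa dtfgs
Hunk 2: at line 2 remove [paa] add [reexz,gxofu] -> 5 lines: wwh xtu reexz gxofu dtfgs
Hunk 3: at line 2 remove [reexz] add [xbyo,nrsng,xidld] -> 7 lines: wwh xtu xbyo nrsng xidld gxofu dtfgs
Hunk 4: at line 2 remove [xbyo,nrsng] add [minr] -> 6 lines: wwh xtu minr xidld gxofu dtfgs
Final line count: 6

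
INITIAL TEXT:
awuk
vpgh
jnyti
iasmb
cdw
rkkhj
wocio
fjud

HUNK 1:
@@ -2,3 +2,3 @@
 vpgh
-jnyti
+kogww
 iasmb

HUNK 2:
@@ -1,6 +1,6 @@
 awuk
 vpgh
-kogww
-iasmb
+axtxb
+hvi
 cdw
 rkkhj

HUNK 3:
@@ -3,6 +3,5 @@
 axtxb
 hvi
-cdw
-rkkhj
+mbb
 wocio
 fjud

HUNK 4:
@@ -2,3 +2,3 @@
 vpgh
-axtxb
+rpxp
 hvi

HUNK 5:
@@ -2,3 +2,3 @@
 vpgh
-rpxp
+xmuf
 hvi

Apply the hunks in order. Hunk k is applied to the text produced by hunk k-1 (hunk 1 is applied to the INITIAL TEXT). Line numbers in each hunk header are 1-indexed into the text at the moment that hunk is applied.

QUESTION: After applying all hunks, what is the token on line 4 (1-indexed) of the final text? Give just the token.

Answer: hvi

Derivation:
Hunk 1: at line 2 remove [jnyti] add [kogww] -> 8 lines: awuk vpgh kogww iasmb cdw rkkhj wocio fjud
Hunk 2: at line 1 remove [kogww,iasmb] add [axtxb,hvi] -> 8 lines: awuk vpgh axtxb hvi cdw rkkhj wocio fjud
Hunk 3: at line 3 remove [cdw,rkkhj] add [mbb] -> 7 lines: awuk vpgh axtxb hvi mbb wocio fjud
Hunk 4: at line 2 remove [axtxb] add [rpxp] -> 7 lines: awuk vpgh rpxp hvi mbb wocio fjud
Hunk 5: at line 2 remove [rpxp] add [xmuf] -> 7 lines: awuk vpgh xmuf hvi mbb wocio fjud
Final line 4: hvi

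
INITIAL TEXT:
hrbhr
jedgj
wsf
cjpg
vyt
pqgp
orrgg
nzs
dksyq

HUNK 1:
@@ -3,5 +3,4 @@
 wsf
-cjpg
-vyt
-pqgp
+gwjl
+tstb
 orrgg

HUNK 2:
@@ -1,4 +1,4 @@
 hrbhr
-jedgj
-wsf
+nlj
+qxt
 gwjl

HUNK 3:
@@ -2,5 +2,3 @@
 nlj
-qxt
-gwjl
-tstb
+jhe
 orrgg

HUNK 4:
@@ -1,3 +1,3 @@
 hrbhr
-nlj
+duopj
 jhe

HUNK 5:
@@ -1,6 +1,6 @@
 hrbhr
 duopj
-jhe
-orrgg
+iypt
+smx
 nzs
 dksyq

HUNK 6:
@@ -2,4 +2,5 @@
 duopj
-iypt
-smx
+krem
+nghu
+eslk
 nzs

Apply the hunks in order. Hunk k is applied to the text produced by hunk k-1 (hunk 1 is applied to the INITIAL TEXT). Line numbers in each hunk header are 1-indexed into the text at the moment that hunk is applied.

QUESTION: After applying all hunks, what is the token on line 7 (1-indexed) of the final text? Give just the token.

Answer: dksyq

Derivation:
Hunk 1: at line 3 remove [cjpg,vyt,pqgp] add [gwjl,tstb] -> 8 lines: hrbhr jedgj wsf gwjl tstb orrgg nzs dksyq
Hunk 2: at line 1 remove [jedgj,wsf] add [nlj,qxt] -> 8 lines: hrbhr nlj qxt gwjl tstb orrgg nzs dksyq
Hunk 3: at line 2 remove [qxt,gwjl,tstb] add [jhe] -> 6 lines: hrbhr nlj jhe orrgg nzs dksyq
Hunk 4: at line 1 remove [nlj] add [duopj] -> 6 lines: hrbhr duopj jhe orrgg nzs dksyq
Hunk 5: at line 1 remove [jhe,orrgg] add [iypt,smx] -> 6 lines: hrbhr duopj iypt smx nzs dksyq
Hunk 6: at line 2 remove [iypt,smx] add [krem,nghu,eslk] -> 7 lines: hrbhr duopj krem nghu eslk nzs dksyq
Final line 7: dksyq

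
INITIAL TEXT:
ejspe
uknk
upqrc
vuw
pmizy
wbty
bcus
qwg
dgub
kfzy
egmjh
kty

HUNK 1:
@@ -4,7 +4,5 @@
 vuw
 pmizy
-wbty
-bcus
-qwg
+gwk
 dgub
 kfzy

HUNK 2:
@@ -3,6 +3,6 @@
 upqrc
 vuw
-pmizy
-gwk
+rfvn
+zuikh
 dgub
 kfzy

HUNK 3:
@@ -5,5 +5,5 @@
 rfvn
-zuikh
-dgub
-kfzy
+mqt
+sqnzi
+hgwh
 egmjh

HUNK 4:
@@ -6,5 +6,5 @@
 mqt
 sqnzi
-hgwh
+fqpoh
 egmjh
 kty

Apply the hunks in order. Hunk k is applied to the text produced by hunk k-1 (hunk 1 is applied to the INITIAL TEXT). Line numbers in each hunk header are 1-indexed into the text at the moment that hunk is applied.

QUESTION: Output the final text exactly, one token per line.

Hunk 1: at line 4 remove [wbty,bcus,qwg] add [gwk] -> 10 lines: ejspe uknk upqrc vuw pmizy gwk dgub kfzy egmjh kty
Hunk 2: at line 3 remove [pmizy,gwk] add [rfvn,zuikh] -> 10 lines: ejspe uknk upqrc vuw rfvn zuikh dgub kfzy egmjh kty
Hunk 3: at line 5 remove [zuikh,dgub,kfzy] add [mqt,sqnzi,hgwh] -> 10 lines: ejspe uknk upqrc vuw rfvn mqt sqnzi hgwh egmjh kty
Hunk 4: at line 6 remove [hgwh] add [fqpoh] -> 10 lines: ejspe uknk upqrc vuw rfvn mqt sqnzi fqpoh egmjh kty

Answer: ejspe
uknk
upqrc
vuw
rfvn
mqt
sqnzi
fqpoh
egmjh
kty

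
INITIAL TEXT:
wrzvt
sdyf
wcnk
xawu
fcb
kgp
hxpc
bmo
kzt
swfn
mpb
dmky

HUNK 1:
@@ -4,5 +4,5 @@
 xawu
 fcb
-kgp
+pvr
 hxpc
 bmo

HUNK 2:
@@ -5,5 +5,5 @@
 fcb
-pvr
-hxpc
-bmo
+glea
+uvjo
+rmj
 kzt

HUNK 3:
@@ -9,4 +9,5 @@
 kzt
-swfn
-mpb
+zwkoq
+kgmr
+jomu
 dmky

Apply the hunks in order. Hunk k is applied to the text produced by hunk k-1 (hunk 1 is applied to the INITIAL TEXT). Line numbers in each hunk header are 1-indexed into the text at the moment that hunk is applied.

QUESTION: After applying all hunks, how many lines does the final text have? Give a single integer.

Answer: 13

Derivation:
Hunk 1: at line 4 remove [kgp] add [pvr] -> 12 lines: wrzvt sdyf wcnk xawu fcb pvr hxpc bmo kzt swfn mpb dmky
Hunk 2: at line 5 remove [pvr,hxpc,bmo] add [glea,uvjo,rmj] -> 12 lines: wrzvt sdyf wcnk xawu fcb glea uvjo rmj kzt swfn mpb dmky
Hunk 3: at line 9 remove [swfn,mpb] add [zwkoq,kgmr,jomu] -> 13 lines: wrzvt sdyf wcnk xawu fcb glea uvjo rmj kzt zwkoq kgmr jomu dmky
Final line count: 13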